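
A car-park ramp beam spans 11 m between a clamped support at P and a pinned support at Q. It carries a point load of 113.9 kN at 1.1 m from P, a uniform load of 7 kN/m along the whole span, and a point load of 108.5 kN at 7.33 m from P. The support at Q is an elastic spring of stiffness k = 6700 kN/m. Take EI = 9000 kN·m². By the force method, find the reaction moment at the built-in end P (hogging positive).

Choose R_Q as the redundant. The primary structure is the cantilever fixed at P.
Deflection at Q on the released cantilever, summing each load's contribution:
  point load 113.9 at a = 1.1: Pa²(3L − a)/(6EI) = 732.7/EI
  UDL 7: wL⁴/(8EI) = 12811/EI
  point load 108.5 at a = 7.33: Pa²(3L − a)/(6EI) = 24941/EI
  δ_0 = 38485/EI
Flexibility coefficient — unit upward force at Q: δ_{QQ} = L³/(3EI) = 443.7/EI.
With EI = 9000 kN·m²: δ_0 = 4.2761 m and δ_{QQ} = 0.049296 m/kN.
Compatibility — the spring shortens by R_Q/k under the reaction it provides: δ_0 − R_Q·δ_{QQ} = R_Q/k. With 1/k = 0.000149 m/kN, R_Q = δ_0 / (δ_{QQ} + 1/k) = 4.2761 / (0.049296 + 0.000149) = 86.48 kN.
Moment equilibrium about P: M_P = Σ(load moments about P) − R_Q·L = 1344 − 86.48×11 = 392.8 kN·m.

M_P = 392.8 kN·m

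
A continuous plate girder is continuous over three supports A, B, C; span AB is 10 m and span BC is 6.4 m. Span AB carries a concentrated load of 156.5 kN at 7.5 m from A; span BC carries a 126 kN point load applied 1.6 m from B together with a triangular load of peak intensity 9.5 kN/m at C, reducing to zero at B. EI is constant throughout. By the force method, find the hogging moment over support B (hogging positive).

Release continuity at B by inserting a hinge; the redundant is the internal moment M_B. The primary structure is two simply-supported spans AB and BC.
Rotations at B on the released spans (each span's end-slope, ×1/EI):
  span AB: point load 156.5 at a = 7.5: Pab(L + a)/(6LEI) = 855.9/EI
  span BC: point load 126 at a = 1.6: Pab(L + b)/(6LEI) = 282.2/EI
  span BC: triangular load, peak 9.5: 7w₀L³/(360EI) = 48.42/EI
  relative rotation θ_0 = (855.9 + 330.7)/EI = 1187/EI
A unit hogging moment at B produces rotation L₁/(3EI) + L₂/(3EI) = 5.467/EI.
Compatibility: M_B·(L₁+L₂)/(3EI) = θ_0, giving M_B = 217 kN·m (hogging).

M_B = 217 kN·m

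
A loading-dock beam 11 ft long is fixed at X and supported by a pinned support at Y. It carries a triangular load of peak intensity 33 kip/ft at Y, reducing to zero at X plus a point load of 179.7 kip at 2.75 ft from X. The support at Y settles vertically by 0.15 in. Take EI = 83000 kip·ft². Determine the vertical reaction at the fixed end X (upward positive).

R_X = 248.3 kip

Remove the prop at Y; the released (primary) structure is a cantilever built in at X.
Primary-structure tip deflection at Y by superposition:
  triangular load, peak 33 at the free end: 11w₀L⁴/(120EI) = 44289/EI
  point load 179.7 at a = 2.75: Pa²(3L − a)/(6EI) = 6852/EI
  δ_0 = 51141/EI
Tip deflection under a unit load at Y: L³/(3EI) = 443.7/EI.
With EI = 83000 kip·ft²: δ_0 = 0.61615 ft and δ_{YY} = 0.005345 ft/kip.
Compatibility — the beam at Y must follow the support down by 0.0125 ft: δ_0 − R_Y·δ_{YY} = 0.0125, so R_Y = (0.61615 − 0.0125)/0.005345 = 112.9 kip.
Vertical equilibrium: R_X = ΣP − R_Y = 361.2 − 112.9 = 248.3 kip.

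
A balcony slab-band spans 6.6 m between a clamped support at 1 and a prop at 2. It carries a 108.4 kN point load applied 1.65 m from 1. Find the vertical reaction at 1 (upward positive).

R_1 = 99.08 kN

Release the roller at 2. Primary structure: cantilever fixed at 1.
Deflection at 2 on the released cantilever, summing each load's contribution:
  point load 108.4 at a = 1.65: Pa²(3L − a)/(6EI) = 892.7/EI
Flexibility coefficient — unit upward force at 2: δ_{22} = L³/(3EI) = 95.83/EI.
Compatibility at 2: δ_0 − R_2·δ_{22} = 0, so R_2 = 892.7/95.83 = 9.316 kN.
Vertical equilibrium: R_1 = ΣP − R_2 = 108.4 − 9.316 = 99.08 kN.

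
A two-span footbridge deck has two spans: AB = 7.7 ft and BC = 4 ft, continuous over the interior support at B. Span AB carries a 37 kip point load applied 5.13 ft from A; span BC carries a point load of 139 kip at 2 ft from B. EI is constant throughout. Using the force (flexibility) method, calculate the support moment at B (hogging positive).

M_B = 70.38 kip·ft

Insert a hinge at B; M_B is the redundant, and each span becomes simply supported.
Rotations at B on the released spans (each span's end-slope, ×1/EI):
  span AB: point load 37 at a = 5.13: Pab(L + a)/(6LEI) = 135.5/EI
  span BC: point load 139 at a = 2: Pab(L + b)/(6LEI) = 139/EI
  relative rotation θ_0 = (135.5 + 139)/EI = 274.5/EI
A unit hogging moment at B produces rotation L₁/(3EI) + L₂/(3EI) = 3.9/EI.
Slope continuity at B: θ_0 = M_B·3.9/EI, so M_B = 274.5/3.9 = 70.38 kip·ft (hogging).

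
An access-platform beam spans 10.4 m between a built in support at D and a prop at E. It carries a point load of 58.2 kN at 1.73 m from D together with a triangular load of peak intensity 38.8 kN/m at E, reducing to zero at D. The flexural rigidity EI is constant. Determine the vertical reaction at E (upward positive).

R_E = 113.2 kN

Choose R_E as the redundant. The primary structure is the cantilever fixed at D.
Deflection at E on the released cantilever, summing each load's contribution:
  point load 58.2 at a = 1.73: Pa²(3L − a)/(6EI) = 855.5/EI
  triangular load, peak 38.8 at the free end: 11w₀L⁴/(120EI) = 41608/EI
  δ_0 = 42464/EI
Tip deflection under a unit load at E: L³/(3EI) = 375/EI.
The prop prevents deflection at E: R_E = δ_0/δ_{EE} = 42464/375 = 113.2 kN.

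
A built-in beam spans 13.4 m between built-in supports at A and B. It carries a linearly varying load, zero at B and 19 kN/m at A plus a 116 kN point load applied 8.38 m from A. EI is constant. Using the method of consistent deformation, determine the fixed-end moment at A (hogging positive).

M_A = 307 kN·m

Release both end moments; the primary structure is a simply-supported span AB with redundants M_A and M_B.
End rotations of the released simple span under the applied load (×1/EI):
  at A: triangular load, peak 19: w₀L³/(45EI) = 1016/EI
  at B: triangular load, peak 19: 7w₀L³/(360EI) = 888.9/EI
  at A: point load 116 at a = 8.38: Pab(L + b)/(6LEI) = 1118/EI
  at B: point load 116 at a = 8.38: Pab(L + a)/(6LEI) = 1322/EI
  θ_A0 = 2134/EI,  θ_B0 = 2211/EI
Flexibility coefficients: a unit moment at one end gives L/(3EI) there and L/(6EI) at the far end, so f₁₁ = f₂₂ = 4.467/EI and f₁₂ = f₂₁ = 2.233/EI.
Compatibility — zero rotation at each built-in end:
  4.467 M_A + 2.233 M_B = 2134
  2.233 M_A + 4.467 M_B = 2211
Solving the pair gives M_A = 307 kN·m and M_B = 341.5 kN·m (hogging).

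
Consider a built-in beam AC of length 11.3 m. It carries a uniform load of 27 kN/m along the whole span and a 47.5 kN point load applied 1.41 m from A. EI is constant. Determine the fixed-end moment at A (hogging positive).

M_A = 338.6 kN·m

Release both end moments; the primary structure is a simply-supported span AC with redundants M_A and M_C.
Simple-span end rotations at A and C under the given loads:
  at A: UDL 27: wL³/(24EI) = 1623/EI
  at C: UDL 27: wL³/(24EI) = 1623/EI
  at A: point load 47.5 at a = 1.41: Pab(L + b)/(6LEI) = 207/EI
  at C: point load 47.5 at a = 1.41: Pab(L + a)/(6LEI) = 124.2/EI
  θ_A0 = 1830/EI,  θ_C0 = 1747/EI
Flexibility coefficients: a unit moment at one end gives L/(3EI) there and L/(6EI) at the far end, so f₁₁ = f₂₂ = 3.767/EI and f₁₂ = f₂₁ = 1.883/EI.
Compatibility — zero rotation at each built-in end:
  3.767 M_A + 1.883 M_C = 1830
  1.883 M_A + 3.767 M_C = 1747
Solving the pair gives M_A = 338.6 kN·m and M_C = 294.6 kN·m (hogging).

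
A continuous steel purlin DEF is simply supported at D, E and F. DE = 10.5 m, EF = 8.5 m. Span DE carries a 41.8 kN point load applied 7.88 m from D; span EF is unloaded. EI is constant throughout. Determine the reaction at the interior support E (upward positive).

Insert a hinge at E; M_E is the redundant, and each span becomes simply supported.
Rotations at E on the released spans (each span's end-slope, ×1/EI):
  span DE: point load 41.8 at a = 7.88: Pab(L + a)/(6LEI) = 251.8/EI
  relative rotation θ_0 = (251.8 + 0)/EI = 251.8/EI
A unit hogging moment at E produces rotation L₁/(3EI) + L₂/(3EI) = 6.333/EI.
Slope continuity at E: θ_0 = M_E·6.333/EI, so M_E = 251.8/6.333 = 39.75 kN·m (hogging).
Span DE, ΣM about D with M_E applied at E: R_E^{DE}·10.5 = 329.4 + 39.75, so R_E^{DE} = 35.16 kN and R_D = 41.8 − 35.16 = 6.644 kN.
Span EF, ΣM about F: R_E^{EF}·8.5 = 0 + 39.75, so R_E^{EF} = 4.677 kN and R_F = 0 − 4.677 = -4.677 kN.
R_E = 35.16 + 4.677 = 39.83 kN.

R_E = 39.83 kN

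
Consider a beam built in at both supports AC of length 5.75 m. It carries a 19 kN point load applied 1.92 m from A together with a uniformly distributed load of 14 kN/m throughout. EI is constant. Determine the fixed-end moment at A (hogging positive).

Take the two fixed-end moments M_A, M_C as redundants; the released structure is the simple span AC.
On the primary (simply-supported) span, the end slopes from the loading are:
  at A: point load 19 at a = 1.92: Pab(L + b)/(6LEI) = 38.8/EI
  at C: point load 19 at a = 1.92: Pab(L + a)/(6LEI) = 31.06/EI
  at A: UDL 14: wL³/(24EI) = 110.9/EI
  at C: UDL 14: wL³/(24EI) = 110.9/EI
  θ_A0 = 149.7/EI,  θ_C0 = 142/EI
Flexibility coefficients: a unit moment at one end gives L/(3EI) there and L/(6EI) at the far end, so f₁₁ = f₂₂ = 1.917/EI and f₁₂ = f₂₁ = 0.9583/EI.
Compatibility — zero rotation at each built-in end:
  1.917 M_A + 0.9583 M_C = 149.7
  0.9583 M_A + 1.917 M_C = 142
Solving the pair gives M_A = 54.76 kN·m and M_C = 46.69 kN·m (hogging).

M_A = 54.76 kN·m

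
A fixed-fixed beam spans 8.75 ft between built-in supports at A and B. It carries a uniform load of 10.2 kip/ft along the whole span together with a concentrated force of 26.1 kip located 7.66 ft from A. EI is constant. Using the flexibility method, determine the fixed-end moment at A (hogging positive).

Release both end moments; the primary structure is a simply-supported span AB with redundants M_A and M_B.
Simple-span end rotations at A and B under the given loads:
  at A: UDL 10.2: wL³/(24EI) = 284.7/EI
  at B: UDL 10.2: wL³/(24EI) = 284.7/EI
  at A: point load 26.1 at a = 7.66: Pab(L + b)/(6LEI) = 40.84/EI
  at B: point load 26.1 at a = 7.66: Pab(L + a)/(6LEI) = 68.12/EI
  θ_A0 = 325.6/EI,  θ_B0 = 352.8/EI
Flexibility coefficients: a unit moment at one end gives L/(3EI) there and L/(6EI) at the far end, so f₁₁ = f₂₂ = 2.917/EI and f₁₂ = f₂₁ = 1.458/EI.
Compatibility — zero rotation at each built-in end:
  2.917 M_A + 1.458 M_B = 325.6
  1.458 M_A + 2.917 M_B = 352.8
Solving the pair gives M_A = 68.18 kip·ft and M_B = 86.88 kip·ft (hogging).

M_A = 68.18 kip·ft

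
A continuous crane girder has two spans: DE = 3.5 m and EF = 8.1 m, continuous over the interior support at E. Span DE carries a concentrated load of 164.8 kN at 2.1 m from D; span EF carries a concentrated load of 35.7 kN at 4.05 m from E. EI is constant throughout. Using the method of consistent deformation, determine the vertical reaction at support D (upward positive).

R_D = 45.56 kN

Insert a hinge at E; M_E is the redundant, and each span becomes simply supported.
Rotations at E on the released spans (each span's end-slope, ×1/EI):
  span DE: point load 164.8 at a = 2.1: Pab(L + a)/(6LEI) = 129.2/EI
  span EF: point load 35.7 at a = 4.05: Pab(L + b)/(6LEI) = 146.4/EI
  relative rotation θ_0 = (129.2 + 146.4)/EI = 275.6/EI
A unit hogging moment at E produces rotation L₁/(3EI) + L₂/(3EI) = 3.867/EI.
Slope continuity at E: θ_0 = M_E·3.867/EI, so M_E = 275.6/3.867 = 71.27 kN·m (hogging).
Span DE, ΣM about D with M_E applied at E: R_E^{DE}·3.5 = 346.1 + 71.27, so R_E^{DE} = 119.2 kN and R_D = 164.8 − 119.2 = 45.56 kN.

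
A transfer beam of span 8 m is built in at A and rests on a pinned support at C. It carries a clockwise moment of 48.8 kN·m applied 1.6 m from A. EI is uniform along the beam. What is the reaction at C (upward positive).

Remove the prop at C; the released (primary) structure is a cantilever built in at A.
Primary-structure tip deflection at C by superposition:
  clockwise couple 48.8 at a = 1.6: M₀a(2L − a)/(2EI) = 562.2/EI
Tip deflection under a unit load at C: L³/(3EI) = 170.7/EI.
Compatibility at C: δ_0 − R_C·δ_{CC} = 0, so R_C = 562.2/170.7 = 3.294 kN.

R_C = 3.294 kN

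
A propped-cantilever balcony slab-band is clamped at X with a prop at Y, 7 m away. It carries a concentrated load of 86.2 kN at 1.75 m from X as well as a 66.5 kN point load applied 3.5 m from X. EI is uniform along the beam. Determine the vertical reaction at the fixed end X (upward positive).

Remove the prop at Y; the released (primary) structure is a cantilever built in at X.
Primary-structure tip deflection at Y by superposition:
  point load 86.2 at a = 1.75: Pa²(3L − a)/(6EI) = 847/EI
  point load 66.5 at a = 3.5: Pa²(3L − a)/(6EI) = 2376/EI
  δ_0 = 3223/EI
Flexibility coefficient — unit upward force at Y: δ_{YY} = L³/(3EI) = 114.3/EI.
The prop prevents deflection at Y: R_Y = δ_0/δ_{YY} = 3223/114.3 = 28.19 kN.
Vertical equilibrium: R_X = ΣP − R_Y = 152.7 − 28.19 = 124.5 kN.

R_X = 124.5 kN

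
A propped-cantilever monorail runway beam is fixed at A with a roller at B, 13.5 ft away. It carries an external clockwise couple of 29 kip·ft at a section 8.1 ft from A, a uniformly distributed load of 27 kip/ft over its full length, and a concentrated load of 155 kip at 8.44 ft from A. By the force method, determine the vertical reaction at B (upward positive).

R_B = 211.3 kip

Release the roller at B. Primary structure: cantilever fixed at A.
Downward deflection at the released point B due to the loads:
  clockwise couple 29 at a = 8.1: M₀a(2L − a)/(2EI) = 2220/EI
  UDL 27: wL⁴/(8EI) = 112101/EI
  point load 155 at a = 8.44: Pa²(3L − a)/(6EI) = 58997/EI
  δ_0 = 173317/EI
Flexibility coefficient — unit upward force at B: δ_{BB} = L³/(3EI) = 820.1/EI.
Compatibility at B: δ_0 − R_B·δ_{BB} = 0, so R_B = 173317/820.1 = 211.3 kip.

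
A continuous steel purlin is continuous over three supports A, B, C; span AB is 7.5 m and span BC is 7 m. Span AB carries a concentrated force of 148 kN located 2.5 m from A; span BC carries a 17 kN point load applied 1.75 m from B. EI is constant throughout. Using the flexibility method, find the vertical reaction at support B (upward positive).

R_B = 88.18 kN

Take M_B as the redundant. Released structure: two simple spans AB and BC with a hinge at B.
Discontinuity in slope at B on the released structure — sum the simple-span end rotations:
  span AB: point load 148 at a = 2.5: Pab(L + a)/(6LEI) = 411.1/EI
  span BC: point load 17 at a = 1.75: Pab(L + b)/(6LEI) = 45.55/EI
  relative rotation θ_0 = (411.1 + 45.55)/EI = 456.7/EI
A unit hogging moment at B produces rotation L₁/(3EI) + L₂/(3EI) = 4.833/EI.
Slope continuity at B: θ_0 = M_B·4.833/EI, so M_B = 456.7/4.833 = 94.48 kN·m (hogging).
Span AB, ΣM about A with M_B applied at B: R_B^{AB}·7.5 = 370 + 94.48, so R_B^{AB} = 61.93 kN and R_A = 148 − 61.93 = 86.07 kN.
Span BC, ΣM about C: R_B^{BC}·7 = 89.25 + 94.48, so R_B^{BC} = 26.25 kN and R_C = 17 − 26.25 = -9.248 kN.
R_B = 61.93 + 26.25 = 88.18 kN.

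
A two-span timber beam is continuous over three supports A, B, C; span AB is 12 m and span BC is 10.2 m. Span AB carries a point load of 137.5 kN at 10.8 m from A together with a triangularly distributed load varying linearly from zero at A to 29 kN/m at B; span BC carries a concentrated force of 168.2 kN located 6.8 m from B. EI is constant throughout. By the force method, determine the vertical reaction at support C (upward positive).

Insert a hinge at B; M_B is the redundant, and each span becomes simply supported.
Discontinuity in slope at B on the released structure — sum the simple-span end rotations:
  span AB: point load 137.5 at a = 10.8: Pab(L + a)/(6LEI) = 564.3/EI
  span AB: triangular load, peak 29: w₀L³/(45EI) = 1114/EI
  span BC: point load 168.2 at a = 6.8: Pab(L + b)/(6LEI) = 864.2/EI
  relative rotation θ_0 = (1678 + 864.2)/EI = 2542/EI
A unit hogging moment at B produces rotation L₁/(3EI) + L₂/(3EI) = 7.4/EI.
Slope continuity at B: θ_0 = M_B·7.4/EI, so M_B = 2542/7.4 = 343.5 kN·m (hogging).
Span BC, ΣM about C: R_B^{BC}·10.2 = 571.9 + 343.5, so R_B^{BC} = 89.75 kN and R_C = 168.2 − 89.75 = 78.45 kN.

R_C = 78.45 kN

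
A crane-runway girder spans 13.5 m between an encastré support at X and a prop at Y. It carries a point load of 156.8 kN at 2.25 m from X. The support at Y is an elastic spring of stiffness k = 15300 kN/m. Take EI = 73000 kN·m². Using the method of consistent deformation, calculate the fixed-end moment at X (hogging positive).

M_X = 270 kN·m

Take the reaction at Y as the redundant and release it; the primary structure is a cantilever fixed at X.
Downward deflection at the released point Y due to the loads:
  point load 156.8 at a = 2.25: Pa²(3L − a)/(6EI) = 5060/EI
Tip deflection under a unit load at Y: L³/(3EI) = 820.1/EI.
With EI = 73000 kN·m²: δ_0 = 0.069322 m and δ_{YY} = 0.011235 m/kN.
Compatibility — the spring shortens by R_Y/k under the reaction it provides: δ_0 − R_Y·δ_{YY} = R_Y/k. With 1/k = 0.000065 m/kN, R_Y = δ_0 / (δ_{YY} + 1/k) = 0.069322 / (0.011235 + 0.000065) = 6.135 kN.
Moment equilibrium about X: M_X = Σ(load moments about X) − R_Y·L = 352.8 − 6.135×13.5 = 270 kN·m.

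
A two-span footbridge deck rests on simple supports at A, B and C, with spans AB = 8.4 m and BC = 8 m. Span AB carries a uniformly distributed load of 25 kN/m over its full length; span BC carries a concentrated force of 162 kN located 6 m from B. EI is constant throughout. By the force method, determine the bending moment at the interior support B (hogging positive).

M_B = 187 kN·m

Take M_B as the redundant. Released structure: two simple spans AB and BC with a hinge at B.
End slopes at the hinge B, treating each span as simply supported:
  span AB: UDL 25: wL³/(24EI) = 617.4/EI
  span BC: point load 162 at a = 6: Pab(L + b)/(6LEI) = 405/EI
  relative rotation θ_0 = (617.4 + 405)/EI = 1022/EI
A unit hogging moment at B produces rotation L₁/(3EI) + L₂/(3EI) = 5.467/EI.
Slope continuity at B: θ_0 = M_B·5.467/EI, so M_B = 1022/5.467 = 187 kN·m (hogging).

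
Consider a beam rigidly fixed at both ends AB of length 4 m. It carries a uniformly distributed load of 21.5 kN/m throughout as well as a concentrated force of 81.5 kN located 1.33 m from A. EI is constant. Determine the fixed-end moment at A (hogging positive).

Release both end moments; the primary structure is a simply-supported span AB with redundants M_A and M_B.
End rotations of the released simple span under the applied load (×1/EI):
  at A: UDL 21.5: wL³/(24EI) = 57.33/EI
  at B: UDL 21.5: wL³/(24EI) = 57.33/EI
  at A: point load 81.5 at a = 1.33: Pab(L + b)/(6LEI) = 80.43/EI
  at B: point load 81.5 at a = 1.33: Pab(L + a)/(6LEI) = 64.27/EI
  θ_A0 = 137.8/EI,  θ_B0 = 121.6/EI
Flexibility coefficients: a unit moment at one end gives L/(3EI) there and L/(6EI) at the far end, so f₁₁ = f₂₂ = 1.333/EI and f₁₂ = f₂₁ = 0.6667/EI.
Compatibility — zero rotation at each built-in end:
  1.333 M_A + 0.6667 M_B = 137.8
  0.6667 M_A + 1.333 M_B = 121.6
Solving the pair gives M_A = 76.96 kN·m and M_B = 52.72 kN·m (hogging).

M_A = 76.96 kN·m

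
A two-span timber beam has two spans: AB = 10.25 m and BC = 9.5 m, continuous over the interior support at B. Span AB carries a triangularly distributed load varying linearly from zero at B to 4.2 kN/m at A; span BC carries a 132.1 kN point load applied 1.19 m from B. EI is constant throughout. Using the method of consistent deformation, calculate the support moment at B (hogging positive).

Take M_B as the redundant. Released structure: two simple spans AB and BC with a hinge at B.
Discontinuity in slope at B on the released structure — sum the simple-span end rotations:
  span AB: triangular load, peak 4.2: 7w₀L³/(360EI) = 87.95/EI
  span BC: point load 132.1 at a = 1.19: Pab(L + b)/(6LEI) = 408.2/EI
  relative rotation θ_0 = (87.95 + 408.2)/EI = 496.1/EI
A unit hogging moment at B produces rotation L₁/(3EI) + L₂/(3EI) = 6.583/EI.
Slope continuity at B: θ_0 = M_B·6.583/EI, so M_B = 496.1/6.583 = 75.36 kN·m (hogging).

M_B = 75.36 kN·m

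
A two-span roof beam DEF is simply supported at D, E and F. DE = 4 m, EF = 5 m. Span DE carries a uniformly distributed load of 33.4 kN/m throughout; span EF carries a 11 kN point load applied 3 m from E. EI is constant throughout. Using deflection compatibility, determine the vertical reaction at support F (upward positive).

Release continuity at E by inserting a hinge; the redundant is the internal moment M_E. The primary structure is two simply-supported spans DE and EF.
Rotations at E on the released spans (each span's end-slope, ×1/EI):
  span DE: UDL 33.4: wL³/(24EI) = 89.07/EI
  span EF: point load 11 at a = 3: Pab(L + b)/(6LEI) = 15.4/EI
  relative rotation θ_0 = (89.07 + 15.4)/EI = 104.5/EI
A unit hogging moment at E produces rotation L₁/(3EI) + L₂/(3EI) = 3/EI.
Slope continuity at E: θ_0 = M_E·3/EI, so M_E = 104.5/3 = 34.82 kN·m (hogging).
Span EF, ΣM about F: R_E^{EF}·5 = 22 + 34.82, so R_E^{EF} = 11.36 kN and R_F = 11 − 11.36 = -0.3644 kN.

R_F = -0.3644 kN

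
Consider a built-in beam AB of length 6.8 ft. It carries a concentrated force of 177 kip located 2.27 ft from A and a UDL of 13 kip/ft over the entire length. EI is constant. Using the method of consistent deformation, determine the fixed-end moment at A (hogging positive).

M_A = 228.4 kip·ft

Take the two fixed-end moments M_A, M_B as redundants; the released structure is the simple span AB.
On the primary (simply-supported) span, the end slopes from the loading are:
  at A: point load 177 at a = 2.27: Pab(L + b)/(6LEI) = 505.4/EI
  at B: point load 177 at a = 2.27: Pab(L + a)/(6LEI) = 404.6/EI
  at A: UDL 13: wL³/(24EI) = 170.3/EI
  at B: UDL 13: wL³/(24EI) = 170.3/EI
  θ_A0 = 675.8/EI,  θ_B0 = 574.9/EI
Flexibility coefficients: a unit moment at one end gives L/(3EI) there and L/(6EI) at the far end, so f₁₁ = f₂₂ = 2.267/EI and f₁₂ = f₂₁ = 1.133/EI.
Compatibility — zero rotation at each built-in end:
  2.267 M_A + 1.133 M_B = 675.8
  1.133 M_A + 2.267 M_B = 574.9
Solving the pair gives M_A = 228.4 kip·ft and M_B = 139.4 kip·ft (hogging).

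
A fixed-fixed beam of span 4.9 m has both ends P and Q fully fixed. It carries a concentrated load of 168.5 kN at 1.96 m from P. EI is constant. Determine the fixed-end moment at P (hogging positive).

Take the two fixed-end moments M_P, M_Q as redundants; the released structure is the simple span PQ.
On the primary (simply-supported) span, the end slopes from the loading are:
  at P: point load 168.5 at a = 1.96: Pab(L + b)/(6LEI) = 258.9/EI
  at Q: point load 168.5 at a = 1.96: Pab(L + a)/(6LEI) = 226.6/EI
  θ_P0 = 258.9/EI,  θ_Q0 = 226.6/EI
Flexibility coefficients: a unit moment at one end gives L/(3EI) there and L/(6EI) at the far end, so f₁₁ = f₂₂ = 1.633/EI and f₁₂ = f₂₁ = 0.8167/EI.
Compatibility — zero rotation at each built-in end:
  1.633 M_P + 0.8167 M_Q = 258.9
  0.8167 M_P + 1.633 M_Q = 226.6
Solving the pair gives M_P = 118.9 kN·m and M_Q = 79.26 kN·m (hogging).

M_P = 118.9 kN·m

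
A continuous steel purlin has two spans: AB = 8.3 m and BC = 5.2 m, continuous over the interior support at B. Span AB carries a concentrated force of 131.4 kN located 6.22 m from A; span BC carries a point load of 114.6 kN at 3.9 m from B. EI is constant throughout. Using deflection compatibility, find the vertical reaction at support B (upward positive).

Insert a hinge at B; M_B is the redundant, and each span becomes simply supported.
Discontinuity in slope at B on the released structure — sum the simple-span end rotations:
  span AB: point load 131.4 at a = 6.22: Pab(L + a)/(6LEI) = 495.7/EI
  span BC: point load 114.6 at a = 3.9: Pab(L + b)/(6LEI) = 121/EI
  relative rotation θ_0 = (495.7 + 121)/EI = 616.7/EI
A unit hogging moment at B produces rotation L₁/(3EI) + L₂/(3EI) = 4.5/EI.
Slope continuity at B: θ_0 = M_B·4.5/EI, so M_B = 616.7/4.5 = 137 kN·m (hogging).
Span AB, ΣM about A with M_B applied at B: R_B^{AB}·8.3 = 817.3 + 137, so R_B^{AB} = 115 kN and R_A = 131.4 − 115 = 16.42 kN.
Span BC, ΣM about C: R_B^{BC}·5.2 = 149 + 137, so R_B^{BC} = 55.01 kN and R_C = 114.6 − 55.01 = 59.59 kN.
R_B = 115 + 55.01 = 170 kN.

R_B = 170 kN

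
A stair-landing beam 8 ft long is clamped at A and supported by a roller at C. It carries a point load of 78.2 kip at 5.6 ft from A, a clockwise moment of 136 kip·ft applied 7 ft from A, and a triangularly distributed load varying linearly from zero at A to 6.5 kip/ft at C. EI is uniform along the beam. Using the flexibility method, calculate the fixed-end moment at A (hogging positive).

Take the reaction at C as the redundant and release it; the primary structure is a cantilever fixed at A.
Downward deflection at the released point C due to the loads:
  point load 78.2 at a = 5.6: Pa²(3L − a)/(6EI) = 7521/EI
  clockwise couple 136 at a = 7: M₀a(2L − a)/(2EI) = 4284/EI
  triangular load, peak 6.5 at the free end: 11w₀L⁴/(120EI) = 2441/EI
  δ_0 = 14245/EI
Tip deflection under a unit load at C: L³/(3EI) = 170.7/EI.
Compatibility at C: δ_0 − R_C·δ_{CC} = 0, so R_C = 14245/170.7 = 83.47 kip.
Moment equilibrium about A: M_A = Σ(load moments about A) − R_C·L = 712.6 − 83.47×8 = 44.85 kip·ft.

M_A = 44.85 kip·ft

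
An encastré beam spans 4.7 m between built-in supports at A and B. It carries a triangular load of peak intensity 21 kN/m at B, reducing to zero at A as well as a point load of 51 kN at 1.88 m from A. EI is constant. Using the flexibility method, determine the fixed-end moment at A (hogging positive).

M_A = 49.98 kN·m

Take the two fixed-end moments M_A, M_B as redundants; the released structure is the simple span AB.
On the primary (simply-supported) span, the end slopes from the loading are:
  at A: triangular load, peak 21: 7w₀L³/(360EI) = 42.39/EI
  at B: triangular load, peak 21: w₀L³/(45EI) = 48.45/EI
  at A: point load 51 at a = 1.88: Pab(L + b)/(6LEI) = 72.1/EI
  at B: point load 51 at a = 1.88: Pab(L + a)/(6LEI) = 63.09/EI
  θ_A0 = 114.5/EI,  θ_B0 = 111.5/EI
Flexibility coefficients: a unit moment at one end gives L/(3EI) there and L/(6EI) at the far end, so f₁₁ = f₂₂ = 1.567/EI and f₁₂ = f₂₁ = 0.7833/EI.
Compatibility — zero rotation at each built-in end:
  1.567 M_A + 0.7833 M_B = 114.5
  0.7833 M_A + 1.567 M_B = 111.5
Solving the pair gives M_A = 49.98 kN·m and M_B = 46.21 kN·m (hogging).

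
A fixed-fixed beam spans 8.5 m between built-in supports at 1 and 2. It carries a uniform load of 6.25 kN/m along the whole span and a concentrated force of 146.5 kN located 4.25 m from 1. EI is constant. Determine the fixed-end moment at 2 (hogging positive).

M_2 = 193.3 kN·m

Release both end moments; the primary structure is a simply-supported span 12 with redundants M_1 and M_2.
On the primary (simply-supported) span, the end slopes from the loading are:
  at 1: UDL 6.25: wL³/(24EI) = 159.9/EI
  at 2: UDL 6.25: wL³/(24EI) = 159.9/EI
  at 1: point load 146.5 at a = 4.25: Pab(L + b)/(6LEI) = 661.5/EI
  at 2: point load 146.5 at a = 4.25: Pab(L + a)/(6LEI) = 661.5/EI
  θ_10 = 821.5/EI,  θ_20 = 821.5/EI
Flexibility coefficients: a unit moment at one end gives L/(3EI) there and L/(6EI) at the far end, so f₁₁ = f₂₂ = 2.833/EI and f₁₂ = f₂₁ = 1.417/EI.
Compatibility — zero rotation at each built-in end:
  2.833 M_1 + 1.417 M_2 = 821.5
  1.417 M_1 + 2.833 M_2 = 821.5
Solving the pair gives M_1 = 193.3 kN·m and M_2 = 193.3 kN·m (hogging).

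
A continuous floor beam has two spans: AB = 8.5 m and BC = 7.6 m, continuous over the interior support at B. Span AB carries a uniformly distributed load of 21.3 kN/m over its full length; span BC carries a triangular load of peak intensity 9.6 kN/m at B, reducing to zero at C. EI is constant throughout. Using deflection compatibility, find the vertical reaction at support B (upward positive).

Insert a hinge at B; M_B is the redundant, and each span becomes simply supported.
Rotations at B on the released spans (each span's end-slope, ×1/EI):
  span AB: UDL 21.3: wL³/(24EI) = 545/EI
  span BC: triangular load, peak 9.6: w₀L³/(45EI) = 93.65/EI
  relative rotation θ_0 = (545 + 93.65)/EI = 638.7/EI
A unit hogging moment at B produces rotation L₁/(3EI) + L₂/(3EI) = 5.367/EI.
Compatibility: M_B·(L₁+L₂)/(3EI) = θ_0, giving M_B = 119 kN·m (hogging).
Span AB, ΣM about A with M_B applied at B: R_B^{AB}·8.5 = 769.5 + 119, so R_B^{AB} = 104.5 kN and R_A = 181.1 − 104.5 = 76.52 kN.
Span BC, ΣM about C: R_B^{BC}·7.6 = 184.8 + 119, so R_B^{BC} = 39.98 kN and R_C = 36.48 − 39.98 = -3.499 kN.
R_B = 104.5 + 39.98 = 144.5 kN.

R_B = 144.5 kN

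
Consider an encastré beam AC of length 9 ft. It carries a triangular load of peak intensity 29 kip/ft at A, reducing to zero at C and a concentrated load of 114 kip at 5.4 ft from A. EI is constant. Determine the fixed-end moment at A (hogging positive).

M_A = 215.9 kip·ft

Take the two fixed-end moments M_A, M_C as redundants; the released structure is the simple span AC.
Simple-span end rotations at A and C under the given loads:
  at A: triangular load, peak 29: w₀L³/(45EI) = 469.8/EI
  at C: triangular load, peak 29: 7w₀L³/(360EI) = 411.1/EI
  at A: point load 114 at a = 5.4: Pab(L + b)/(6LEI) = 517.1/EI
  at C: point load 114 at a = 5.4: Pab(L + a)/(6LEI) = 591/EI
  θ_A0 = 986.9/EI,  θ_C0 = 1002/EI
Flexibility coefficients: a unit moment at one end gives L/(3EI) there and L/(6EI) at the far end, so f₁₁ = f₂₂ = 3/EI and f₁₂ = f₂₁ = 1.5/EI.
Compatibility — zero rotation at each built-in end:
  3 M_A + 1.5 M_C = 986.9
  1.5 M_A + 3 M_C = 1002
Solving the pair gives M_A = 215.9 kip·ft and M_C = 226 kip·ft (hogging).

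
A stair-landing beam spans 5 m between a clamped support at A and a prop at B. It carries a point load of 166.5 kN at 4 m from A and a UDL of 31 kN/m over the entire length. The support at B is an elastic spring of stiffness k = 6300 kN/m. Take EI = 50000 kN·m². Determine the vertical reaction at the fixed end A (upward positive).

R_A = 174.2 kN

Remove the prop at B; the released (primary) structure is a cantilever built in at A.
Primary-structure tip deflection at B by superposition:
  point load 166.5 at a = 4: Pa²(3L − a)/(6EI) = 4884/EI
  UDL 31: wL⁴/(8EI) = 2422/EI
  δ_0 = 7306/EI
Tip deflection under a unit load at B: L³/(3EI) = 41.67/EI.
With EI = 50000 kN·m²: δ_0 = 0.14612 m and δ_{BB} = 0.000833 m/kN.
Compatibility — the spring shortens by R_B/k under the reaction it provides: δ_0 − R_B·δ_{BB} = R_B/k. With 1/k = 0.000159 m/kN, R_B = δ_0 / (δ_{BB} + 1/k) = 0.14612 / (0.000833 + 0.000159) = 147.3 kN.
Vertical equilibrium: R_A = ΣP − R_B = 321.5 − 147.3 = 174.2 kN.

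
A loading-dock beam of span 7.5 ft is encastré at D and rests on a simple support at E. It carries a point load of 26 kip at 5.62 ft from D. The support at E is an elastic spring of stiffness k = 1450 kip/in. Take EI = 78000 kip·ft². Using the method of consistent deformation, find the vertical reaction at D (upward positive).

R_D = 10.08 kip

Release the roller at E. Primary structure: cantilever fixed at D.
Free-end deflection of the primary structure under the applied loading (downward +):
  point load 26 at a = 5.62: Pa²(3L − a)/(6EI) = 2310/EI
Flexibility coefficient — unit upward force at E: δ_{EE} = L³/(3EI) = 140.6/EI.
With EI = 78000 kip·ft²: δ_0 = 0.029619 ft and δ_{EE} = 0.001803 ft/kip.
Compatibility — the spring shortens by R_E/k under the reaction it provides: δ_0 − R_E·δ_{EE} = R_E/k. With 1/k = 1/(1450×12) ft/kip = 0.000057 ft/kip, R_E = δ_0 / (δ_{EE} + 1/k) = 0.029619 / (0.001803 + 0.000057) = 15.92 kip.
Vertical equilibrium: R_D = ΣP − R_E = 26 − 15.92 = 10.08 kip.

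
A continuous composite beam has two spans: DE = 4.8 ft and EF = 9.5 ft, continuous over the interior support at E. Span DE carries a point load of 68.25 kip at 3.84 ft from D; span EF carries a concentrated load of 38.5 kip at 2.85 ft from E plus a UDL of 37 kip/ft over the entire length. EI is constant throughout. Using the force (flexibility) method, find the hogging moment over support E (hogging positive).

Release continuity at E by inserting a hinge; the redundant is the internal moment M_E. The primary structure is two simply-supported spans DE and EF.
Rotations at E on the released spans (each span's end-slope, ×1/EI):
  span DE: point load 68.25 at a = 3.84: Pab(L + a)/(6LEI) = 75.48/EI
  span EF: point load 38.5 at a = 2.85: Pab(L + b)/(6LEI) = 206.7/EI
  span EF: UDL 37: wL³/(24EI) = 1322/EI
  relative rotation θ_0 = (75.48 + 1529)/EI = 1604/EI
A unit hogging moment at E produces rotation L₁/(3EI) + L₂/(3EI) = 4.767/EI.
Compatibility: M_E·(L₁+L₂)/(3EI) = θ_0, giving M_E = 336.5 kip·ft (hogging).

M_E = 336.5 kip·ft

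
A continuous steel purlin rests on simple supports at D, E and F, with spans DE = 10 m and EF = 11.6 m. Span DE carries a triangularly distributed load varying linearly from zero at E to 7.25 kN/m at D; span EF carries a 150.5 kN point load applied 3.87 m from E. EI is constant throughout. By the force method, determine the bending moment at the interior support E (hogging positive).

M_E = 193.2 kN·m

Take M_E as the redundant. Released structure: two simple spans DE and EF with a hinge at E.
Rotations at E on the released spans (each span's end-slope, ×1/EI):
  span DE: triangular load, peak 7.25: 7w₀L³/(360EI) = 141/EI
  span EF: point load 150.5 at a = 3.87: Pab(L + b)/(6LEI) = 1250/EI
  relative rotation θ_0 = (141 + 1250)/EI = 1391/EI
A unit hogging moment at E produces rotation L₁/(3EI) + L₂/(3EI) = 7.2/EI.
Compatibility: M_E·(L₁+L₂)/(3EI) = θ_0, giving M_E = 193.2 kN·m (hogging).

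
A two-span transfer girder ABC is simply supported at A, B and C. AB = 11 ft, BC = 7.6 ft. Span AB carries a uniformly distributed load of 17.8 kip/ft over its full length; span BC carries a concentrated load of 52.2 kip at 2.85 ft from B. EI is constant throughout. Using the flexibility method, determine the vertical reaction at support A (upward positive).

Insert a hinge at B; M_B is the redundant, and each span becomes simply supported.
Discontinuity in slope at B on the released structure — sum the simple-span end rotations:
  span AB: UDL 17.8: wL³/(24EI) = 987.2/EI
  span BC: point load 52.2 at a = 2.85: Pab(L + b)/(6LEI) = 191.4/EI
  relative rotation θ_0 = (987.2 + 191.4)/EI = 1179/EI
A unit hogging moment at B produces rotation L₁/(3EI) + L₂/(3EI) = 6.2/EI.
Slope continuity at B: θ_0 = M_B·6.2/EI, so M_B = 1179/6.2 = 190.1 kip·ft (hogging).
Span AB, ΣM about A with M_B applied at B: R_B^{AB}·11 = 1077 + 190.1, so R_B^{AB} = 115.2 kip and R_A = 195.8 − 115.2 = 80.62 kip.

R_A = 80.62 kip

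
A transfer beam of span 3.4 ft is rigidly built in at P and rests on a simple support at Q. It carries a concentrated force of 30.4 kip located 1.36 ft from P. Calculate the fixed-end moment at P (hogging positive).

Choose R_Q as the redundant. The primary structure is the cantilever fixed at P.
Downward deflection at the released point Q due to the loads:
  point load 30.4 at a = 1.36: Pa²(3L − a)/(6EI) = 82.84/EI
Flexibility coefficient — unit upward force at Q: δ_{QQ} = L³/(3EI) = 13.1/EI.
The prop prevents deflection at Q: R_Q = δ_0/δ_{QQ} = 82.84/13.1 = 6.323 kip.
Moment equilibrium about P: M_P = Σ(load moments about P) − R_Q·L = 41.34 − 6.323×3.4 = 19.85 kip·ft.

M_P = 19.85 kip·ft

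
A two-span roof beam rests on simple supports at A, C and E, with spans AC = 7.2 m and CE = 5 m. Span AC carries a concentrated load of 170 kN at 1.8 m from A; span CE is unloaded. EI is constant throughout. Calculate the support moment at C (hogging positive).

Release continuity at C by inserting a hinge; the redundant is the internal moment M_C. The primary structure is two simply-supported spans AC and CE.
End slopes at the hinge C, treating each span as simply supported:
  span AC: point load 170 at a = 1.8: Pab(L + a)/(6LEI) = 344.2/EI
  relative rotation θ_0 = (344.2 + 0)/EI = 344.2/EI
A unit hogging moment at C produces rotation L₁/(3EI) + L₂/(3EI) = 4.067/EI.
Compatibility: M_C·(L₁+L₂)/(3EI) = θ_0, giving M_C = 84.65 kN·m (hogging).

M_C = 84.65 kN·m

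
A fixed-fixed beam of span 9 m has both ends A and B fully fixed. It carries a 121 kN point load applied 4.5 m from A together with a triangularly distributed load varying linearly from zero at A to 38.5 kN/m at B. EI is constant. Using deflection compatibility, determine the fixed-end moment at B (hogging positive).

M_B = 292.1 kN·m

Take the two fixed-end moments M_A, M_B as redundants; the released structure is the simple span AB.
On the primary (simply-supported) span, the end slopes from the loading are:
  at A: point load 121 at a = 4.5: Pab(L + b)/(6LEI) = 612.6/EI
  at B: point load 121 at a = 4.5: Pab(L + a)/(6LEI) = 612.6/EI
  at A: triangular load, peak 38.5: 7w₀L³/(360EI) = 545.7/EI
  at B: triangular load, peak 38.5: w₀L³/(45EI) = 623.7/EI
  θ_A0 = 1158/EI,  θ_B0 = 1236/EI
Flexibility coefficients: a unit moment at one end gives L/(3EI) there and L/(6EI) at the far end, so f₁₁ = f₂₂ = 3/EI and f₁₂ = f₂₁ = 1.5/EI.
Compatibility — zero rotation at each built-in end:
  3 M_A + 1.5 M_B = 1158
  1.5 M_A + 3 M_B = 1236
Solving the pair gives M_A = 240.1 kN·m and M_B = 292.1 kN·m (hogging).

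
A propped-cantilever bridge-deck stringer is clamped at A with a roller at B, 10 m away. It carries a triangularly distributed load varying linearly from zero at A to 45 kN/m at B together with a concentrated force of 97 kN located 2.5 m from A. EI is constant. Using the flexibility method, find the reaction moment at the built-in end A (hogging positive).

M_A = 421.6 kN·m

Choose R_B as the redundant. The primary structure is the cantilever fixed at A.
Downward deflection at the released point B due to the loads:
  triangular load, peak 45 at the free end: 11w₀L⁴/(120EI) = 41250/EI
  point load 97 at a = 2.5: Pa²(3L − a)/(6EI) = 2779/EI
  δ_0 = 44029/EI
Tip deflection under a unit load at B: L³/(3EI) = 333.3/EI.
The prop prevents deflection at B: R_B = δ_0/δ_{BB} = 44029/333.3 = 132.1 kN.
Moment equilibrium about A: M_A = Σ(load moments about A) − R_B·L = 1742 − 132.1×10 = 421.6 kN·m.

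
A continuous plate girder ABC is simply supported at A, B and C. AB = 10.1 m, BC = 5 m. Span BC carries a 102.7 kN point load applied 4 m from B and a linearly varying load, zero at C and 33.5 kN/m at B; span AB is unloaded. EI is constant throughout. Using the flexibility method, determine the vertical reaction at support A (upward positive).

R_A = -3.447 kN

Take M_B as the redundant. Released structure: two simple spans AB and BC with a hinge at B.
Rotations at B on the released spans (each span's end-slope, ×1/EI):
  span BC: point load 102.7 at a = 4: Pab(L + b)/(6LEI) = 82.16/EI
  span BC: triangular load, peak 33.5: w₀L³/(45EI) = 93.06/EI
  relative rotation θ_0 = (0 + 175.2)/EI = 175.2/EI
A unit hogging moment at B produces rotation L₁/(3EI) + L₂/(3EI) = 5.033/EI.
Compatibility: M_B·(L₁+L₂)/(3EI) = θ_0, giving M_B = 34.81 kN·m (hogging).
Span AB, ΣM about A with M_B applied at B: R_B^{AB}·10.1 = 0 + 34.81, so R_B^{AB} = 3.447 kN and R_A = 0 − 3.447 = -3.447 kN.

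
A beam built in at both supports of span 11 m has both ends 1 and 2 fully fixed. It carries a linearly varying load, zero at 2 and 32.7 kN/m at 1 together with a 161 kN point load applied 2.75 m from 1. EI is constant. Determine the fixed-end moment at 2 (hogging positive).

Release both end moments; the primary structure is a simply-supported span 12 with redundants M_1 and M_2.
End rotations of the released simple span under the applied load (×1/EI):
  at 1: triangular load, peak 32.7: w₀L³/(45EI) = 967.2/EI
  at 2: triangular load, peak 32.7: 7w₀L³/(360EI) = 846.3/EI
  at 1: point load 161 at a = 2.75: Pab(L + b)/(6LEI) = 1065/EI
  at 2: point load 161 at a = 2.75: Pab(L + a)/(6LEI) = 761/EI
  θ_10 = 2033/EI,  θ_20 = 1607/EI
Flexibility coefficients: a unit moment at one end gives L/(3EI) there and L/(6EI) at the far end, so f₁₁ = f₂₂ = 3.667/EI and f₁₂ = f₂₁ = 1.833/EI.
Compatibility — zero rotation at each built-in end:
  3.667 M_1 + 1.833 M_2 = 2033
  1.833 M_1 + 3.667 M_2 = 1607
Solving the pair gives M_1 = 446.9 kN·m and M_2 = 214.9 kN·m (hogging).

M_2 = 214.9 kN·m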